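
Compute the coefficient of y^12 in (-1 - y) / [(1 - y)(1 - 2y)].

-12286

Partial fractions give a closed form: a_n = (2)·1^n + (-3)·2^n.
At n = 12: a_12 = -12286.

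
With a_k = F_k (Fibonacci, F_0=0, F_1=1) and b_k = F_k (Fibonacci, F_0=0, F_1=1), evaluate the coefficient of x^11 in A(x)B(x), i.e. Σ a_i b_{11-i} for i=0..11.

420

Write out a_i and b_{11-i} for i = 0,…,11 and sum the products.
Σ = 0·89 + 1·55 + 1·34 + 2·21 + 3·13 + 5·8 + 8·5 + 13·3 + 21·2 + 34·1 + 55·1 + 89·0 = 420.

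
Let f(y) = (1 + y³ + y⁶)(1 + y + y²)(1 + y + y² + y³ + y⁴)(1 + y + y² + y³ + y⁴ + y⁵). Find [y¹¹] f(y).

(1 + y³ + y⁶) has coefficients 1,0,0,1,0,0,1 for degrees 0…6.
(1 + y + y²) has coefficients 1,1,1,0,0,0,0,0,0,0,0,0 for degrees 0…11.
Multiplying by (1 + y + y² + y³ + y⁴) gives running coefficients 1,2,3,3,3,2,1,0,0,0,0,0 for degrees 0…11.
Finally multiplying by (1 + y + y² + y³ + y⁴ + y⁵), the product of all factors after the first has coefficients 1,3,6,9,12,14,14,12,9,6,3,1 for degrees 0…11.
[y¹¹] = 1·1 + 1·9 + 1·14 = 24.

24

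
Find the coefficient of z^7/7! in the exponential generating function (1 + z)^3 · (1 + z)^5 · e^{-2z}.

The EGF product rule gives c_7 = Σ_{k_1+k_2+k_3=7} C(7; k_1,k_2,k_3) · ∏ g_i(k_i), where (1+z)^3 gives the falling factorial (3)_k; (1+z)^5 gives the falling factorial (5)_k; e^{-2z} gives (-2)^k.
g_1(k) for k = 0…7: 1, 3, 6, 6, 0, 0, 0, 0.
g_2(k) for k = 0…7: 1, 5, 20, 60, 120, 120, 0, 0.
g_3(k) for k = 0…7: 1, -2, 4, -8, 16, -32, 64, -128.
First combine the last two factors: h(k) = Σ_j C(k,j)·g_2(j)·g_3(k−j) for k = 0…7: 1, 3, 4, -8, -24, 88, 64, -1248.
c_7 = Σ_k C(7,k)·g_1(k)·h(7−k) = 1·1·(-1248) + 7·3·64 + 21·6·88 + 35·6·(-24) = −1248 + 1344 + 11088 − 5040 = 6144.

6144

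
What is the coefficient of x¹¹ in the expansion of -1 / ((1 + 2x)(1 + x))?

4095

The denominator gives the recurrence a_n = −3a_(n−1) − 2a_(n−2) for n ≥ 2; the numerator fixes a_0 = -1, a_1 = 3.
Iterating: -1, 3, -7, 15, -31, 63, -127, 255, -511, 1023, -2047, 4095, so a_11 = 4095.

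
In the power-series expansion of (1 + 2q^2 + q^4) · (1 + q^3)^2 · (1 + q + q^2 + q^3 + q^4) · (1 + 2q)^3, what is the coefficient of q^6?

176

(1 + 2q^2 + q^4) has coefficients 1,0,2,0,1 for degrees 0…4.
(1 + q^3)^2 has coefficients 1,0,0,2,0,0,1 for degrees 0…6.
Multiplying by (1 + q + q^2 + q^3 + q^4) gives running coefficients 1,1,1,3,3,2,3 for degrees 0…6.
Finally multiplying by (1 + 2q)^3, the product of all factors after the first has coefficients 1,7,19,29,41,64,75 for degrees 0…6.
[q^6] = 1·75 + 2·41 + 1·19 = 176.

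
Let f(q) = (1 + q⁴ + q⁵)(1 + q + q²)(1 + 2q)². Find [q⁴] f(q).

(1 + q⁴ + q⁵) has coefficients 1,0,0,0,1 for degrees 0…4.
(1 + q + q²) has coefficients 1,1,1,0,0 for degrees 0…4.
Finally multiplying by (1 + 2q)², the product of all factors after the first has coefficients 1,5,9,8,4 for degrees 0…4.
[q⁴] = 1·4 + 1·1 = 5.

5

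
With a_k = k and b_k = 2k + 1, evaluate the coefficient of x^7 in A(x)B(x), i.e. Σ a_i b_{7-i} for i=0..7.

140

The convolution is the x^7 coefficient of A(x)B(x).
Σ = 0·15 + 1·13 + 2·11 + 3·9 + 4·7 + 5·5 + 6·3 + 7·1 = 140.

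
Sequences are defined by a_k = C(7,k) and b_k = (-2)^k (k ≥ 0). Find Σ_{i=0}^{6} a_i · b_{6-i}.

1

This is [x^6] in the product of the two ordinary generating functions.
Σ = 1·64 + 7·(-32) + 21·16 + 35·(-8) + 35·4 + 21·(-2) + 7·1 = 1.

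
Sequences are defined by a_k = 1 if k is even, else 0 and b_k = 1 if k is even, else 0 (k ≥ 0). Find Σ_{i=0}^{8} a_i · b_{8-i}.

5

Write out a_i and b_{8-i} for i = 0,…,8 and sum the products.
Σ = 1·1 + 0·0 + 1·1 + 0·0 + 1·1 + 0·0 + 1·1 + 0·0 + 1·1 = 5.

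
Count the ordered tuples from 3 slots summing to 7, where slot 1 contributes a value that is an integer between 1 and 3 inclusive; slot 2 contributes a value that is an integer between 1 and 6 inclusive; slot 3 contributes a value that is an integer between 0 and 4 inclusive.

14

The generating function for the choices is (t + t^2 + t^3)·(t + t^2 + t^3 + t^4 + t^5 + t^6)·(1 + t + t^2 + t^3 + t^4); the count is [t^7].
(t + t^2 + t^3) has coefficients 0,1,1,1 for degrees 0…3.
(t + t^2 + t^3 + t^4 + t^5 + t^6) has coefficients 0,1,1,1,1,1,1,0 for degrees 0…7.
Finally multiplying by (1 + t + t^2 + t^3 + t^4), the product of all factors after the first has coefficients 0,1,2,3,4,5,5,4 for degrees 0…7.
[t^7] = 1·5 + 1·5 + 1·4 = 14.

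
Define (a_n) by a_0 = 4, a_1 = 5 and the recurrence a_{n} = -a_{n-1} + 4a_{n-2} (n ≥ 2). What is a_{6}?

The ordinary generating function has denominator 1 + z - 4z^2.
Iterating the recurrence: a_0,…,a_{6} = 4, 5, 11, 9, 35, 1, 139.

139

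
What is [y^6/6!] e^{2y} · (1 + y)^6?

The EGF product rule gives c_6 = Σ_{k_1+k_2=6} C(6; k_1,k_2) · ∏ g_i(k_i), where e^{2y} gives (2)^k; (1+y)^6 gives the falling factorial (6)_k.
g_1(k) for k = 0…6: 1, 2, 4, 8, 16, 32, 64.
g_2(k) for k = 0…6: 1, 6, 30, 120, 360, 720, 720.
c_6 = Σ_k C(6,k)·g_1(k)·g_2(6−k) = 1·1·720 + 6·2·720 + 15·4·360 + 20·8·120 + 15·16·30 + 6·32·6 + 1·64·1 = 720 + 8640 + 21600 + 19200 + 7200 + 1152 + 64 = 58576.

58576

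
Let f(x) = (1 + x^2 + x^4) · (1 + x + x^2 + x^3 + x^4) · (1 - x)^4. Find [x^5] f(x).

(1 + x^2 + x^4) has coefficients 1,0,1,0,1 for degrees 0…4.
(1 + x + x^2 + x^3 + x^4) has coefficients 1,1,1,1,1,0 for degrees 0…5.
Finally multiplying by (1 - x)^4, the product of all factors after the first has coefficients 1,-3,3,-1,0,-1 for degrees 0…5.
[x^5] = 1·(-1) + 1·(-1) + 1·(-3) = -5.

-5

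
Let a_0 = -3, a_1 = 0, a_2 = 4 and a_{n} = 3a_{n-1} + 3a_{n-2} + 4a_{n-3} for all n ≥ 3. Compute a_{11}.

The ordinary generating function has denominator 1 - 3t - 3t^2 - 4t^3.
Iterating the recurrence: a_0,…,a_{11} = -3, 0, 4, 0, 12, 52, 192, 780, 3124, 12480, 49932, 199732.

199732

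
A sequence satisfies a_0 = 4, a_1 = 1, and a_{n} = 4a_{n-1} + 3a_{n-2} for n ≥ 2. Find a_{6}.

6808

The ordinary generating function has denominator 1 - 4t - 3t^2.
Iterating the recurrence: a_0,…,a_{6} = 4, 1, 16, 67, 316, 1465, 6808.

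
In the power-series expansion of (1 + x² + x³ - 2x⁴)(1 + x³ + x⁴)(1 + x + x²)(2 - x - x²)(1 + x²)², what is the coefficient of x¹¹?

-9

(1 + x² + x³ - 2x⁴) has coefficients 1,0,1,1,-2 for degrees 0…4.
(1 + x³ + x⁴) has coefficients 1,0,0,1,1,0,0,0,0,0,0,0 for degrees 0…11.
Multiplying by (1 + x + x²) gives running coefficients 1,1,1,1,2,2,1,0,0,0,0,0 for degrees 0…11.
Multiplying by (2 - x - x²) gives running coefficients 2,1,0,0,2,1,-2,-3,-1,0,0,0 for degrees 0…11.
Finally multiplying by (1 + x²)², the product of all factors after the first has coefficients 2,1,4,2,4,2,2,-1,-3,-5,-4,-3 for degrees 0…11.
[x¹¹] = 1·(-3) + 1·(-5) + 1·(-3) − 2·(-1) = -9.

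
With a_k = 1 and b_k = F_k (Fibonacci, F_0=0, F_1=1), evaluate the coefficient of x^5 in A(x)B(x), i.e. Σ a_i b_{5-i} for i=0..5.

12

Write out a_i and b_{5-i} for i = 0,…,5 and sum the products.
Σ = 1·5 + 1·3 + 1·2 + 1·1 + 1·1 + 1·0 = 12.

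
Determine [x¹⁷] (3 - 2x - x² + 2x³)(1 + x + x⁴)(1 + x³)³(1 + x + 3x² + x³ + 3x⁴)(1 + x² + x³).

91

(3 - 2x - x² + 2x³) has coefficients 3,-2,-1,2 for degrees 0…3.
(1 + x + x⁴) has coefficients 1,1,0,0,1,0,0,0,0,0,0,0,0,0,0,0,0,0 for degrees 0…17.
Multiplying by (1 + x³)³ gives running coefficients 1,1,0,3,4,0,3,6,0,1,4,0,0,1,0,0,0,0 for degrees 0…17.
Multiplying by (1 + x + 3x² + x³ + 3x⁴) gives running coefficients 1,2,4,7,11,16,18,22,27,22,20,25,13,8,13,3,1,3 for degrees 0…17.
Finally multiplying by (1 + x² + x³), the product of all factors after the first has coefficients 1,2,5,10,17,27,36,49,61,62,69,74,55,53,51,24,22,19 for degrees 0…17.
[x¹⁷] = 3·19 − 2·22 − 1·24 + 2·51 = 91.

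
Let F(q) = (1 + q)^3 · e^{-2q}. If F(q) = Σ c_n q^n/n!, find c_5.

-32

The EGF product rule gives c_5 = Σ_{k_1+k_2=5} C(5; k_1,k_2) · ∏ g_i(k_i), where (1+q)^3 gives the falling factorial (3)_k; e^{-2q} gives (-2)^k.
g_1(k) for k = 0…5: 1, 3, 6, 6, 0, 0.
g_2(k) for k = 0…5: 1, -2, 4, -8, 16, -32.
c_5 = Σ_k C(5,k)·g_1(k)·g_2(5−k) = 1·1·(-32) + 5·3·16 + 10·6·(-8) + 10·6·4 = −32 + 240 − 480 + 240 = -32.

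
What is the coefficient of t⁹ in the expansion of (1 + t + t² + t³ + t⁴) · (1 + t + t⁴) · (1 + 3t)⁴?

(1 + t + t² + t³ + t⁴) has coefficients 1,1,1,1,1 for degrees 0…4.
(1 + t + t⁴) has coefficients 1,1,0,0,1,0,0,0,0,0 for degrees 0…9.
Finally multiplying by (1 + 3t)⁴, the product of all factors after the first has coefficients 1,13,66,162,190,93,54,108,81,0 for degrees 0…9.
[t⁹] = 1·0 + 1·81 + 1·108 + 1·54 + 1·93 = 336.

336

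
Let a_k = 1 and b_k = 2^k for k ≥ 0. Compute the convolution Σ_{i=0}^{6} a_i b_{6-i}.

127

The convolution is the x^6 coefficient of A(x)B(x).
Σ = 1·64 + 1·32 + 1·16 + 1·8 + 1·4 + 1·2 + 1·1 = 127.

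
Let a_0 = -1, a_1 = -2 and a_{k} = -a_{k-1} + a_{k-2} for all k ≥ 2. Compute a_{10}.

The ordinary generating function has denominator 1 + y - y^2.
Iterating the recurrence: a_0,…,a_{10} = -1, -2, 1, -3, 4, -7, 11, -18, 29, -47, 76.

76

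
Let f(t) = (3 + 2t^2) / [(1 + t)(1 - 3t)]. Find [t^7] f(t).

5284

The denominator gives the recurrence a_n = 2a_(n−1) + 3a_(n−2) for n ≥ 3; the numerator fixes a_0 = 3, a_1 = 6, a_2 = 23.
Iterating: 3, 6, 23, 64, 197, 586, 1763, 5284, so a_7 = 5284.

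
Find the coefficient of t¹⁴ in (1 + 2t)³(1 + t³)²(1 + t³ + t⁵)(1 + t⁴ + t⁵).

(1 + 2t)³ has coefficients 1,6,12,8 for degrees 0…3.
(1 + t³)² has coefficients 1,0,0,2,0,0,1,0,0,0,0,0,0,0,0 for degrees 0…14.
Multiplying by (1 + t³ + t⁵) gives running coefficients 1,0,0,3,0,1,3,0,2,1,0,1,0,0,0 for degrees 0…14.
Finally multiplying by (1 + t⁴ + t⁵), the product of all factors after the first has coefficients 1,0,0,3,1,2,3,3,5,2,4,4,2,3,1 for degrees 0…14.
[t¹⁴] = 1·1 + 6·3 + 12·2 + 8·4 = 75.

75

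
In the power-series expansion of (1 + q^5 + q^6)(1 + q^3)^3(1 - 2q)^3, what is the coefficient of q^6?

-26

(1 + q^5 + q^6) has coefficients 1,0,0,0,0,1,1 for degrees 0…6.
(1 + q^3)^3 has coefficients 1,0,0,3,0,0,3 for degrees 0…6.
Finally multiplying by (1 - 2q)^3, the product of all factors after the first has coefficients 1,-6,12,-5,-18,36,-21 for degrees 0…6.
[q^6] = 1·(-21) + 1·(-6) + 1·1 = -26.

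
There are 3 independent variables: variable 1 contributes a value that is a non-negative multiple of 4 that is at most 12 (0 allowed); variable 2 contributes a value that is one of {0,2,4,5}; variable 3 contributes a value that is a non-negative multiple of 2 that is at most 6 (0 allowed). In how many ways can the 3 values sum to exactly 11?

2

The generating function for the choices is (1 + y⁴ + y⁸ + y¹²)·(1 + y² + y⁴ + y⁵)·(1 + y² + y⁴ + y⁶); the count is [y¹¹].
(1 + y⁴ + y⁸ + y¹²) has coefficients 1,0,0,0,1,0,0,0,1,0,0,0 for degrees 0…11.
(1 + y² + y⁴ + y⁵) has coefficients 1,0,1,0,1,1,0,0,0,0,0,0 for degrees 0…11.
Finally multiplying by (1 + y² + y⁴ + y⁶), the product of all factors after the first has coefficients 1,0,2,0,3,1,3,1,2,1,1,1 for degrees 0…11.
[y¹¹] = 1·1 + 1·1 + 1·0 = 2.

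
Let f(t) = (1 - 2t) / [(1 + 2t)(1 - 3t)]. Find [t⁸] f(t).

Partial fractions give a closed form: a_n = (4/5)·(-2)^n + (1/5)·3^n.
At n = 8: a_8 = 1517.

1517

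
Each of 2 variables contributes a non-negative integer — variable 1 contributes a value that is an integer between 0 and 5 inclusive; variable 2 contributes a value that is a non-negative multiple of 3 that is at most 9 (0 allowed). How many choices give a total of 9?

2

The generating function for the choices is (1 + y + y² + y³ + y⁴ + y⁵)·(1 + y³ + y⁶ + y⁹); the count is [y⁹].
(1 + y + y² + y³ + y⁴ + y⁵) has coefficients 1,1,1,1,1,1 for degrees 0…5.
(1 + y³ + y⁶ + y⁹) has coefficients 1,0,0,1,0,0,1,0,0,1 for degrees 0…9.
[y⁹] = 1·1 + 1·0 + 1·0 + 1·1 + 1·0 + 1·0 = 2.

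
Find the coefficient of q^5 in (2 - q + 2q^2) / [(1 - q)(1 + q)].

-1

The denominator gives the recurrence a_n = a_(n−2) for n ≥ 3; the numerator fixes a_0 = 2, a_1 = -1, a_2 = 4.
Iterating: 2, -1, 4, -1, 4, -1, so a_5 = -1.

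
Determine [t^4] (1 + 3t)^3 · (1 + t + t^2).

(1 + 3t)^3 has coefficients 1,9,27,27 for degrees 0…3.
(1 + t + t^2) has coefficients 1,1,1,0,0 for degrees 0…4.
[t^4] = 1·0 + 9·0 + 27·1 + 27·1 = 54.

54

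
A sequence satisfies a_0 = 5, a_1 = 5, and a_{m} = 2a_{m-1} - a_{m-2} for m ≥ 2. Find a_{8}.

5

The ordinary generating function has denominator 1 - 2y + y^2.
Iterating the recurrence: a_0,…,a_{8} = 5, 5, 5, 5, 5, 5, 5, 5, 5.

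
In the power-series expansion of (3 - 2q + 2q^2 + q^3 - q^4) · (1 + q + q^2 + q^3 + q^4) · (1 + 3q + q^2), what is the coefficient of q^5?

(3 - 2q + 2q^2 + q^3 - q^4) has coefficients 3,-2,2,1,-1 for degrees 0…4.
(1 + q + q^2 + q^3 + q^4) has coefficients 1,1,1,1,1,0 for degrees 0…5.
Finally multiplying by (1 + 3q + q^2), the product of all factors after the first has coefficients 1,4,5,5,5,4 for degrees 0…5.
[q^5] = 3·4 − 2·5 + 2·5 + 1·5 − 1·4 = 13.

13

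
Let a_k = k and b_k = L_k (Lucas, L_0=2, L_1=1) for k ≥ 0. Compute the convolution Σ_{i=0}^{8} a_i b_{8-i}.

The convolution is the x^8 coefficient of A(x)B(x).
Σ = 0·47 + 1·29 + 2·18 + 3·11 + 4·7 + 5·4 + 6·3 + 7·1 + 8·2 = 187.

187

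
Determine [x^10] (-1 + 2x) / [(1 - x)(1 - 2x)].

Partial fractions give a closed form: a_n = (-1)·1^n.
At n = 10: a_10 = -1.

-1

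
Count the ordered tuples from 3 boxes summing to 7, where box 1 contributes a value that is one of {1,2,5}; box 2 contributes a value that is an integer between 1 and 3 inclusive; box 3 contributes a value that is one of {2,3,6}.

The generating function for the choices is (z + z² + z⁵)·(z + z² + z³)·(z² + z³ + z⁶); the count is [z⁷].
(z + z² + z⁵) has coefficients 0,1,1,0,0,1 for degrees 0…5.
(z + z² + z³) has coefficients 0,1,1,1,0,0,0,0 for degrees 0…7.
Finally multiplying by (z² + z³ + z⁶), the product of all factors after the first has coefficients 0,0,0,1,2,2,1,1 for degrees 0…7.
[z⁷] = 1·1 + 1·2 + 1·0 = 3.

3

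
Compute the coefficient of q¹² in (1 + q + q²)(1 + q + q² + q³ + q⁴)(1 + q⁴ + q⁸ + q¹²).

(1 + q + q²) has coefficients 1,1,1 for degrees 0…2.
(1 + q + q² + q³ + q⁴) has coefficients 1,1,1,1,1,0,0,0,0,0,0,0,0 for degrees 0…12.
Finally multiplying by (1 + q⁴ + q⁸ + q¹²), the product of all factors after the first has coefficients 1,1,1,1,2,1,1,1,2,1,1,1,2 for degrees 0…12.
[q¹²] = 1·2 + 1·1 + 1·1 = 4.

4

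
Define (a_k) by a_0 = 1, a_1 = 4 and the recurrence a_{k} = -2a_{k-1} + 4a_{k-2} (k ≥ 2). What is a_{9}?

24064

The ordinary generating function has denominator 1 + 2z - 4z^2.
Iterating the recurrence: a_0,…,a_{9} = 1, 4, -4, 24, -64, 224, -704, 2304, -7424, 24064.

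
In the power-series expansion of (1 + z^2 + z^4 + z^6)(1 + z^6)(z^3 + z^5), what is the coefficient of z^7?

(1 + z^2 + z^4 + z^6) has coefficients 1,0,1,0,1,0,1 for degrees 0…6.
(1 + z^6) has coefficients 1,0,0,0,0,0,1,0 for degrees 0…7.
Finally multiplying by (z^3 + z^5), the product of all factors after the first has coefficients 0,0,0,1,0,1,0,0 for degrees 0…7.
[z^7] = 1·0 + 1·1 + 1·1 + 1·0 = 2.

2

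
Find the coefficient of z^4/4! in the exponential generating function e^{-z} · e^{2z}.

The EGF product rule gives c_4 = Σ_{k_1+k_2=4} C(4; k_1,k_2) · ∏ g_i(k_i), where e^{-z} gives (-1)^k; e^{2z} gives (2)^k.
g_1(k) for k = 0…4: 1, -1, 1, -1, 1.
g_2(k) for k = 0…4: 1, 2, 4, 8, 16.
c_4 = Σ_k C(4,k)·g_1(k)·g_2(4−k) = 1·1·16 + 4·(-1)·8 + 6·1·4 + 4·(-1)·2 + 1·1·1 = 16 − 32 + 24 − 8 + 1 = 1.

1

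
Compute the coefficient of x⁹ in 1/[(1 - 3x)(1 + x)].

The denominator gives the recurrence a_n = 2a_(n−1) + 3a_(n−2) for n ≥ 2; the numerator fixes a_0 = 1, a_1 = 2.
Iterating: 1, 2, 7, 20, 61, 182, 547, 1640, 4921, 14762, so a_9 = 14762.

14762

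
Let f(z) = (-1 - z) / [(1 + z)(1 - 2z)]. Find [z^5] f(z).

Partial fractions give a closed form: a_n = (-1)·2^n.
At n = 5: a_5 = -32.

-32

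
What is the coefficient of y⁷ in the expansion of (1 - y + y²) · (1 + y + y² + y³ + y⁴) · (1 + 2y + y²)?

2

(1 - y + y²) has coefficients 1,-1,1 for degrees 0…2.
(1 + y + y² + y³ + y⁴) has coefficients 1,1,1,1,1,0,0,0 for degrees 0…7.
Finally multiplying by (1 + 2y + y²), the product of all factors after the first has coefficients 1,3,4,4,4,3,1,0 for degrees 0…7.
[y⁷] = 1·0 − 1·1 + 1·3 = 2.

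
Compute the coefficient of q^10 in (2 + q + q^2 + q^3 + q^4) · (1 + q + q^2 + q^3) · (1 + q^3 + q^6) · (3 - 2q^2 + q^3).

9

(2 + q + q^2 + q^3 + q^4) has coefficients 2,1,1,1,1 for degrees 0…4.
(1 + q + q^2 + q^3) has coefficients 1,1,1,1,0,0,0,0,0,0,0 for degrees 0…10.
Multiplying by (1 + q^3 + q^6) gives running coefficients 1,1,1,2,1,1,2,1,1,1,0 for degrees 0…10.
Finally multiplying by (3 - 2q^2 + q^3), the product of all factors after the first has coefficients 3,3,1,5,2,0,6,2,0,3,-1 for degrees 0…10.
[q^10] = 2·(-1) + 1·3 + 1·0 + 1·2 + 1·6 = 9.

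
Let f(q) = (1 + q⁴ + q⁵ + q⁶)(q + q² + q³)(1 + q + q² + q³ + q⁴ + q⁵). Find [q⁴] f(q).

(1 + q⁴ + q⁵ + q⁶) has coefficients 1,0,0,0,1 for degrees 0…4.
(q + q² + q³) has coefficients 0,1,1,1,0 for degrees 0…4.
Finally multiplying by (1 + q + q² + q³ + q⁴ + q⁵), the product of all factors after the first has coefficients 0,1,2,3,3 for degrees 0…4.
[q⁴] = 1·3 + 1·0 = 3.

3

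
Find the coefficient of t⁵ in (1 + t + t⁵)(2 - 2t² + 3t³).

2

(1 + t + t⁵) has coefficients 1,1,0,0,0,1 for degrees 0…5.
(2 - 2t² + 3t³) has coefficients 2,0,-2,3,0,0 for degrees 0…5.
[t⁵] = 1·0 + 1·0 + 1·2 = 2.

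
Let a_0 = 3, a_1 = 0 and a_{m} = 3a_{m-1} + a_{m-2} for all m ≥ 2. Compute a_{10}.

The ordinary generating function has denominator 1 - 3z - z^2.
Iterating the recurrence: a_0,…,a_{10} = 3, 0, 3, 9, 30, 99, 327, 1080, 3567, 11781, 38910.

38910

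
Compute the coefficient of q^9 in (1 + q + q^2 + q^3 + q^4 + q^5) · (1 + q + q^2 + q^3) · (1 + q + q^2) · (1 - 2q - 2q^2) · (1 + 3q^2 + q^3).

-173

(1 + q + q^2 + q^3 + q^4 + q^5) has coefficients 1,1,1,1,1,1 for degrees 0…5.
(1 + q + q^2 + q^3) has coefficients 1,1,1,1,0,0,0,0,0,0 for degrees 0…9.
Multiplying by (1 + q + q^2) gives running coefficients 1,2,3,3,2,1,0,0,0,0 for degrees 0…9.
Multiplying by (1 - 2q - 2q^2) gives running coefficients 1,0,-3,-7,-10,-9,-6,-2,0,0 for degrees 0…9.
Finally multiplying by (1 + 3q^2 + q^3), the product of all factors after the first has coefficients 1,0,0,-6,-19,-33,-43,-39,-27,-12 for degrees 0…9.
[q^9] = 1·(-12) + 1·(-27) + 1·(-39) + 1·(-43) + 1·(-33) + 1·(-19) = -173.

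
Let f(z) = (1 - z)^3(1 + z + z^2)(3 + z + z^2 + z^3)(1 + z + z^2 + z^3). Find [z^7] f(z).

(1 - z)^3 has coefficients 1,-3,3,-1 for degrees 0…3.
(1 + z + z^2) has coefficients 1,1,1,0,0,0,0,0 for degrees 0…7.
Multiplying by (3 + z + z^2 + z^3) gives running coefficients 3,4,5,3,2,1,0,0 for degrees 0…7.
Finally multiplying by (1 + z + z^2 + z^3), the product of all factors after the first has coefficients 3,7,12,15,14,11,6,3 for degrees 0…7.
[z^7] = 1·3 − 3·6 + 3·11 − 1·14 = 4.

4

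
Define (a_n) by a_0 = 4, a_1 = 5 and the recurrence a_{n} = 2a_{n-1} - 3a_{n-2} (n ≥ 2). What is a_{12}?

856

The ordinary generating function has denominator 1 - 2t + 3t^2.
Iterating the recurrence: a_0,…,a_{12} = 4, 5, -2, -19, -32, -7, 82, 185, 124, -307, -986, -1051, 856.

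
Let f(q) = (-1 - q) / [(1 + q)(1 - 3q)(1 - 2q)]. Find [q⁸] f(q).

-19171

Partial fractions give a closed form: a_n = (-3)·3^n + (2)·2^n.
At n = 8: a_8 = -19171.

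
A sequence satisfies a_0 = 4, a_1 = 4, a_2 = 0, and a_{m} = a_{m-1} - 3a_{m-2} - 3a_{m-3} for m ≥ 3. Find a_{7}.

The ordinary generating function has denominator 1 - q + 3q^2 + 3q^3.
Iterating the recurrence: a_0,…,a_{7} = 4, 4, 0, -24, -36, 36, 216, 216.

216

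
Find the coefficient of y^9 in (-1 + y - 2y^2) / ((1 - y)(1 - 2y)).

-1022

The denominator gives the recurrence a_n = 3a_(n−1) − 2a_(n−2) for n ≥ 3; the numerator fixes a_0 = -1, a_1 = -2, a_2 = -6.
Iterating: -1, -2, -6, -14, -30, -62, -126, -254, -510, -1022, so a_9 = -1022.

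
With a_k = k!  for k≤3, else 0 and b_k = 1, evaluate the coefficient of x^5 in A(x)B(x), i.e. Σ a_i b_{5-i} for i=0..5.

The convolution is the x^5 coefficient of A(x)B(x).
Σ = 1·1 + 1·1 + 2·1 + 6·1 + 0·1 + 0·1 = 10.

10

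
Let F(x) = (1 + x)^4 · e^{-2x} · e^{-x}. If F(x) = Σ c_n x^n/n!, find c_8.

-8991

The EGF product rule gives c_8 = Σ_{k_1+k_2+k_3=8} C(8; k_1,k_2,k_3) · ∏ g_i(k_i), where (1+x)^4 gives the falling factorial (4)_k; e^{-2x} gives (-2)^k; e^{-x} gives (-1)^k.
g_1(k) for k = 0…8: 1, 4, 12, 24, 24, 0, 0, 0, 0.
g_2(k) for k = 0…8: 1, -2, 4, -8, 16, -32, 64, -128, 256.
g_3(k) for k = 0…8: 1, -1, 1, -1, 1, -1, 1, -1, 1.
First combine the last two factors: h(k) = Σ_j C(k,j)·g_2(j)·g_3(k−j) for k = 0…8: 1, -3, 9, -27, 81, -243, 729, -2187, 6561.
c_8 = Σ_k C(8,k)·g_1(k)·h(8−k) = 1·1·6561 + 8·4·(-2187) + 28·12·729 + 56·24·(-243) + 70·24·81 = 6561 − 69984 + 244944 − 326592 + 136080 = -8991.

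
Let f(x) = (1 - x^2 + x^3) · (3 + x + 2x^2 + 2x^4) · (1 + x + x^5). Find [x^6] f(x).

(1 - x^2 + x^3) has coefficients 1,0,-1,1 for degrees 0…3.
(3 + x + 2x^2 + 2x^4) has coefficients 3,1,2,0,2,0,0 for degrees 0…6.
Finally multiplying by (1 + x + x^5), the product of all factors after the first has coefficients 3,4,3,2,2,5,1 for degrees 0…6.
[x^6] = 1·1 − 1·2 + 1·2 = 1.

1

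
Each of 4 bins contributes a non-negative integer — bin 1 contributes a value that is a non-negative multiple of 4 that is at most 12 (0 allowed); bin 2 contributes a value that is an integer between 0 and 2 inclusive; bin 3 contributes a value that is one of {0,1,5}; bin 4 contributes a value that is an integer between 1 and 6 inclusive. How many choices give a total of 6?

10

The generating function for the choices is (1 + t^4 + t^8 + t^12)·(1 + t + t^2)·(1 + t + t^5)·(t + t^2 + t^3 + t^4 + t^5 + t^6); the count is [t^6].
(1 + t^4 + t^8 + t^12) has coefficients 1,0,0,0,1,0,0 for degrees 0…6.
(1 + t + t^2) has coefficients 1,1,1,0,0,0,0 for degrees 0…6.
Multiplying by (1 + t + t^5) gives running coefficients 1,2,2,1,0,1,1 for degrees 0…6.
Finally multiplying by (t + t^2 + t^3 + t^4 + t^5 + t^6), the product of all factors after the first has coefficients 0,1,3,5,6,6,7 for degrees 0…6.
[t^6] = 1·7 + 1·3 = 10.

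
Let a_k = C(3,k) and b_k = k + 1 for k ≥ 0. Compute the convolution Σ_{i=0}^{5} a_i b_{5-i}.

This is [x^5] in the product of the two ordinary generating functions.
Σ = 1·6 + 3·5 + 3·4 + 1·3 + 0·2 + 0·1 = 36.

36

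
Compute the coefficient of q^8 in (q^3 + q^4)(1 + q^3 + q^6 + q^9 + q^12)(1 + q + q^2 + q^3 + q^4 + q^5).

(q^3 + q^4) has coefficients 0,0,0,1,1 for degrees 0…4.
(1 + q^3 + q^6 + q^9 + q^12) has coefficients 1,0,0,1,0,0,1,0,0 for degrees 0…8.
Finally multiplying by (1 + q + q^2 + q^3 + q^4 + q^5), the product of all factors after the first has coefficients 1,1,1,2,2,2,2,2,2 for degrees 0…8.
[q^8] = 1·2 + 1·2 = 4.

4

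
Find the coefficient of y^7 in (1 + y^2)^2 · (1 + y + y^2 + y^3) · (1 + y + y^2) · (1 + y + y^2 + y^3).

(1 + y^2)^2 has coefficients 1,0,2,0,1 for degrees 0…4.
(1 + y + y^2 + y^3) has coefficients 1,1,1,1,0,0,0,0 for degrees 0…7.
Multiplying by (1 + y + y^2) gives running coefficients 1,2,3,3,2,1,0,0 for degrees 0…7.
Finally multiplying by (1 + y + y^2 + y^3), the product of all factors after the first has coefficients 1,3,6,9,10,9,6,3 for degrees 0…7.
[y^7] = 1·3 + 2·9 + 1·9 = 30.

30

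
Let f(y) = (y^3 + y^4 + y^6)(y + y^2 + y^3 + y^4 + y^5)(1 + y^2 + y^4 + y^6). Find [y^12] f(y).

(y^3 + y^4 + y^6) has coefficients 0,0,0,1,1,0,1 for degrees 0…6.
(y + y^2 + y^3 + y^4 + y^5) has coefficients 0,1,1,1,1,1,0,0,0,0,0,0,0 for degrees 0…12.
Finally multiplying by (1 + y^2 + y^4 + y^6), the product of all factors after the first has coefficients 0,1,1,2,2,3,2,3,2,2,1,1,0 for degrees 0…12.
[y^12] = 1·2 + 1·2 + 1·2 = 6.

6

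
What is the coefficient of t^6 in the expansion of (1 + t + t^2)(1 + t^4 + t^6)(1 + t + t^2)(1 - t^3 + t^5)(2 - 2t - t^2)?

(1 + t + t^2) has coefficients 1,1,1 for degrees 0…2.
(1 + t^4 + t^6) has coefficients 1,0,0,0,1,0,1 for degrees 0…6.
Multiplying by (1 + t + t^2) gives running coefficients 1,1,1,0,1,1,2 for degrees 0…6.
Multiplying by (1 - t^3 + t^5) gives running coefficients 1,1,1,-1,0,1,3 for degrees 0…6.
Finally multiplying by (2 - 2t - t^2), the product of all factors after the first has coefficients 2,0,-1,-5,1,3,4 for degrees 0…6.
[t^6] = 1·4 + 1·3 + 1·1 = 8.

8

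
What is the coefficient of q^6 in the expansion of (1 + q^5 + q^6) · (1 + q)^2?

3

(1 + q^5 + q^6) has coefficients 1,0,0,0,0,1,1 for degrees 0…6.
(1 + q)^2 has coefficients 1,2,1,0,0,0,0 for degrees 0…6.
[q^6] = 1·0 + 1·2 + 1·1 = 3.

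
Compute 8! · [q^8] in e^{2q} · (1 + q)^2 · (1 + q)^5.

3173888

The EGF product rule gives c_8 = Σ_{k_1+k_2+k_3=8} C(8; k_1,k_2,k_3) · ∏ g_i(k_i), where e^{2q} gives (2)^k; (1+q)^2 gives the falling factorial (2)_k; (1+q)^5 gives the falling factorial (5)_k.
g_1(k) for k = 0…8: 1, 2, 4, 8, 16, 32, 64, 128, 256.
g_2(k) for k = 0…8: 1, 2, 2, 0, 0, 0, 0, 0, 0.
g_3(k) for k = 0…8: 1, 5, 20, 60, 120, 120, 0, 0, 0.
First combine the last two factors: h(k) = Σ_j C(k,j)·g_2(j)·g_3(k−j) for k = 0…8: 1, 7, 42, 210, 840, 2520, 5040, 5040, 0.
c_8 = Σ_k C(8,k)·g_1(k)·h(8−k) = 8·2·5040 + 28·4·5040 + 56·8·2520 + 70·16·840 + 56·32·210 + 28·64·42 + 8·128·7 + 1·256·1 = 80640 + 564480 + 1128960 + 940800 + 376320 + 75264 + 7168 + 256 = 3173888.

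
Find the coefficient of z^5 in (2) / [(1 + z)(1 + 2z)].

The denominator gives the recurrence a_n = −3a_(n−1) − 2a_(n−2) for n ≥ 2; the numerator fixes a_0 = 2, a_1 = -6.
Iterating: 2, -6, 14, -30, 62, -126, so a_5 = -126.

-126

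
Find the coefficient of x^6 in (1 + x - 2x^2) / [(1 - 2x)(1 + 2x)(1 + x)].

Partial fractions give a closed form: a_n = (1/3)·2^n + (2/3)·(-1)^n.
At n = 6: a_6 = 22.

22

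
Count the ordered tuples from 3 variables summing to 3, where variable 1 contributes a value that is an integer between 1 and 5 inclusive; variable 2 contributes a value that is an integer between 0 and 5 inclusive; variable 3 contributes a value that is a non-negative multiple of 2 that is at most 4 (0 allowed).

4

The generating function for the choices is (t + t² + t³ + t⁴ + t⁵)·(1 + t + t² + t³ + t⁴ + t⁵)·(1 + t² + t⁴); the count is [t³].
(t + t² + t³ + t⁴ + t⁵) has coefficients 0,1,1,1 for degrees 0…3.
(1 + t + t² + t³ + t⁴ + t⁵) has coefficients 1,1,1,1 for degrees 0…3.
Finally multiplying by (1 + t² + t⁴), the product of all factors after the first has coefficients 1,1,2,2 for degrees 0…3.
[t³] = 1·2 + 1·1 + 1·1 = 4.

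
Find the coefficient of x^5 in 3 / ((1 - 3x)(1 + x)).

The denominator gives the recurrence a_n = 2a_(n−1) + 3a_(n−2) for n ≥ 2; the numerator fixes a_0 = 3, a_1 = 6.
Iterating: 3, 6, 21, 60, 183, 546, so a_5 = 546.

546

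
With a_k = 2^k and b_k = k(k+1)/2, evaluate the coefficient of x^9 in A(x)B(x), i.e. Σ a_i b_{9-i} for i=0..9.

1981

This is [x^9] in the product of the two ordinary generating functions.
Σ = 1·45 + 2·36 + 4·28 + 8·21 + 16·15 + 32·10 + 64·6 + 128·3 + 256·1 + 512·0 = 1981.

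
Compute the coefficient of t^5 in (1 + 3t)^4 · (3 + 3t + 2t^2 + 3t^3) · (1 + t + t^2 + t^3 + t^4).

2084

(1 + 3t)^4 has coefficients 1,12,54,108,81 for degrees 0…4.
(3 + 3t + 2t^2 + 3t^3) has coefficients 3,3,2,3,0,0 for degrees 0…5.
Finally multiplying by (1 + t + t^2 + t^3 + t^4), the product of all factors after the first has coefficients 3,6,8,11,11,8 for degrees 0…5.
[t^5] = 1·8 + 12·11 + 54·11 + 108·8 + 81·6 = 2084.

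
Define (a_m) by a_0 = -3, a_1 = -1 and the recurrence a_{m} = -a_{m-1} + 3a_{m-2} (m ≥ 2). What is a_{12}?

The ordinary generating function has denominator 1 + q - 3q^2.
Iterating the recurrence: a_0,…,a_{12} = -3, -1, -8, 5, -29, 44, -131, 263, -656, 1445, -3413, 7748, -17987.

-17987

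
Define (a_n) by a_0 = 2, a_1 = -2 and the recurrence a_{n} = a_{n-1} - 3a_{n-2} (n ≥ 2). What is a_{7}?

-122

The ordinary generating function has denominator 1 - q + 3q^2.
Iterating the recurrence: a_0,…,a_{7} = 2, -2, -8, -2, 22, 28, -38, -122.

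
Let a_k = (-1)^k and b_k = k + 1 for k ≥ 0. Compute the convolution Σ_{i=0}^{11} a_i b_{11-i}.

6

This is [x^11] in the product of the two ordinary generating functions.
Σ = 1·12 − 1·11 + 1·10 − 1·9 + 1·8 − 1·7 + 1·6 − 1·5 + 1·4 − 1·3 + 1·2 − 1·1 = 6.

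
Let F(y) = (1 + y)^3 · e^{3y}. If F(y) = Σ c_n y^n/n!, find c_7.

65124

The EGF product rule gives c_7 = Σ_{k_1+k_2=7} C(7; k_1,k_2) · ∏ g_i(k_i), where (1+y)^3 gives the falling factorial (3)_k; e^{3y} gives (3)^k.
g_1(k) for k = 0…7: 1, 3, 6, 6, 0, 0, 0, 0.
g_2(k) for k = 0…7: 1, 3, 9, 27, 81, 243, 729, 2187.
c_7 = Σ_k C(7,k)·g_1(k)·g_2(7−k) = 1·1·2187 + 7·3·729 + 21·6·243 + 35·6·81 = 2187 + 15309 + 30618 + 17010 = 65124.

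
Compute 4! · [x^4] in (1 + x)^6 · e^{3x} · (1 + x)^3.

The EGF product rule gives c_4 = Σ_{k_1+k_2+k_3=4} C(4; k_1,k_2,k_3) · ∏ g_i(k_i), where (1+x)^6 gives the falling factorial (6)_k; e^{3x} gives (3)^k; (1+x)^3 gives the falling factorial (3)_k.
g_1(k) for k = 0…4: 1, 6, 30, 120, 360.
g_2(k) for k = 0…4: 1, 3, 9, 27, 81.
g_3(k) for k = 0…4: 1, 3, 6, 6, 0.
First combine the last two factors: h(k) = Σ_j C(k,j)·g_2(j)·g_3(k−j) for k = 0…4: 1, 6, 33, 168, 801.
c_4 = Σ_k C(4,k)·g_1(k)·h(4−k) = 1·1·801 + 4·6·168 + 6·30·33 + 4·120·6 + 1·360·1 = 801 + 4032 + 5940 + 2880 + 360 = 14013.

14013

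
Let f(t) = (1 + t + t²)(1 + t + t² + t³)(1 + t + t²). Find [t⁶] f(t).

(1 + t + t²) has coefficients 1,1,1 for degrees 0…2.
(1 + t + t² + t³) has coefficients 1,1,1,1,0,0,0 for degrees 0…6.
Finally multiplying by (1 + t + t²), the product of all factors after the first has coefficients 1,2,3,3,2,1,0 for degrees 0…6.
[t⁶] = 1·0 + 1·1 + 1·2 = 3.

3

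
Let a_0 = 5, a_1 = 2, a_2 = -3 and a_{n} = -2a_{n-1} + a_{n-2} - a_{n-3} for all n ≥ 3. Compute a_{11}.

The ordinary generating function has denominator 1 + 2y - y^2 + y^3.
Iterating the recurrence: a_0,…,a_{11} = 5, 2, -3, 3, -11, 28, -70, 179, -456, 1161, -2957, 7531.

7531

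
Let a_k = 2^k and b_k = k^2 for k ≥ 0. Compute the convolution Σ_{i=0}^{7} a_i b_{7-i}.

This is [x^7] in the product of the two ordinary generating functions.
Σ = 1·49 + 2·36 + 4·25 + 8·16 + 16·9 + 32·4 + 64·1 + 128·0 = 685.

685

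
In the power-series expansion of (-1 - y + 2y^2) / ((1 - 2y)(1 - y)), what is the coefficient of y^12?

The denominator gives the recurrence a_n = 3a_(n−1) − 2a_(n−2) for n ≥ 3; the numerator fixes a_0 = -1, a_1 = -4, a_2 = -8.
Iterating: -1, -4, -8, -16, -32, -64, -128, -256, -512, -1024, -2048, -4096, -8192, so a_12 = -8192.

-8192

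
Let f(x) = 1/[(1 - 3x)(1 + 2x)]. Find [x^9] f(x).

Partial fractions give a closed form: a_n = (3/5)·3^n + (2/5)·(-2)^n.
At n = 9: a_9 = 11605.

11605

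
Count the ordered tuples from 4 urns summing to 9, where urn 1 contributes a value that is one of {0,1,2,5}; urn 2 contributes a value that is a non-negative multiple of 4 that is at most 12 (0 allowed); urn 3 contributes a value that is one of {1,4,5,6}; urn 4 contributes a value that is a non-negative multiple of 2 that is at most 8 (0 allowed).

12

The generating function for the choices is (1 + z + z^2 + z^5)·(1 + z^4 + z^8 + z^12)·(z + z^4 + z^5 + z^6)·(1 + z^2 + z^4 + z^6 + z^8); the count is [z^9].
(1 + z + z^2 + z^5) has coefficients 1,1,1,0,0,1 for degrees 0…5.
(1 + z^4 + z^8 + z^12) has coefficients 1,0,0,0,1,0,0,0,1,0 for degrees 0…9.
Multiplying by (z + z^4 + z^5 + z^6) gives running coefficients 0,1,0,0,1,2,1,0,1,2 for degrees 0…9.
Finally multiplying by (1 + z^2 + z^4 + z^6 + z^8), the product of all factors after the first has coefficients 0,1,0,1,1,3,2,3,3,5 for degrees 0…9.
[z^9] = 1·5 + 1·3 + 1·3 + 1·1 = 12.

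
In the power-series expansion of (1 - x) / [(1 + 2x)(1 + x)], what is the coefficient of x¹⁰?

The denominator gives the recurrence a_n = −3a_(n−1) − 2a_(n−2) for n ≥ 2; the numerator fixes a_0 = 1, a_1 = -4.
Iterating: 1, -4, 10, -22, 46, -94, 190, -382, 766, -1534, 3070, so a_10 = 3070.

3070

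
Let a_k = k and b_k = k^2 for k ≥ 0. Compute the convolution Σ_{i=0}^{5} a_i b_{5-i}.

Write out a_i and b_{5-i} for i = 0,…,5 and sum the products.
Σ = 0·25 + 1·16 + 2·9 + 3·4 + 4·1 + 5·0 = 50.

50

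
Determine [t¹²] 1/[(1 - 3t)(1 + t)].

Partial fractions give a closed form: a_n = (3/4)·3^n + (1/4)·(-1)^n.
At n = 12: a_12 = 398581.

398581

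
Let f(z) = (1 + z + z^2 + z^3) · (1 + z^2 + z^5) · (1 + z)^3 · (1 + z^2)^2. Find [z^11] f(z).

26

(1 + z + z^2 + z^3) has coefficients 1,1,1,1 for degrees 0…3.
(1 + z^2 + z^5) has coefficients 1,0,1,0,0,1,0,0,0,0,0,0 for degrees 0…11.
Multiplying by (1 + z)^3 gives running coefficients 1,3,4,4,3,2,3,3,1,0,0,0 for degrees 0…11.
Finally multiplying by (1 + z^2)^2, the product of all factors after the first has coefficients 1,3,6,10,12,13,13,11,10,8,5,3 for degrees 0…11.
[z^11] = 1·3 + 1·5 + 1·8 + 1·10 = 26.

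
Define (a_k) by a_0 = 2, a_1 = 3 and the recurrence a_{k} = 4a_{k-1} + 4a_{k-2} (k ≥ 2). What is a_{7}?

50368

The ordinary generating function has denominator 1 - 4q - 4q^2.
Iterating the recurrence: a_0,…,a_{7} = 2, 3, 20, 92, 448, 2160, 10432, 50368.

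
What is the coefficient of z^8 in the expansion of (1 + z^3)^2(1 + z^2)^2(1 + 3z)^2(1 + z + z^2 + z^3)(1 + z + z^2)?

373

(1 + z^3)^2 has coefficients 1,0,0,2,0,0,1 for degrees 0…6.
(1 + z^2)^2 has coefficients 1,0,2,0,1,0,0,0,0 for degrees 0…8.
Multiplying by (1 + 3z)^2 gives running coefficients 1,6,11,12,19,6,9,0,0 for degrees 0…8.
Multiplying by (1 + z + z^2 + z^3) gives running coefficients 1,7,18,30,48,48,46,34,15 for degrees 0…8.
Finally multiplying by (1 + z + z^2), the product of all factors after the first has coefficients 1,8,26,55,96,126,142,128,95 for degrees 0…8.
[z^8] = 1·95 + 2·126 + 1·26 = 373.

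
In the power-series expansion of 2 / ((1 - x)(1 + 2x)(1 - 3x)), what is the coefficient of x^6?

1346

The denominator gives the recurrence a_n = 2a_(n−1) + 5a_(n−2) − 6a_(n−3) for n ≥ 3; the numerator fixes a_0 = 2, a_1 = 4, a_2 = 18.
Iterating: 2, 4, 18, 44, 154, 420, 1346, so a_6 = 1346.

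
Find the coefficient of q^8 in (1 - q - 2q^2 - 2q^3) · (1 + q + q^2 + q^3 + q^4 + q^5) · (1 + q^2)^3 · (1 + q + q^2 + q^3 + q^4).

(1 - q - 2q^2 - 2q^3) has coefficients 1,-1,-2,-2 for degrees 0…3.
(1 + q + q^2 + q^3 + q^4 + q^5) has coefficients 1,1,1,1,1,1,0,0,0 for degrees 0…8.
Multiplying by (1 + q^2)^3 gives running coefficients 1,1,4,4,7,7,7,7,4 for degrees 0…8.
Finally multiplying by (1 + q + q^2 + q^3 + q^4), the product of all factors after the first has coefficients 1,2,6,10,17,23,29,32,32 for degrees 0…8.
[q^8] = 1·32 − 1·32 − 2·29 − 2·23 = -104.

-104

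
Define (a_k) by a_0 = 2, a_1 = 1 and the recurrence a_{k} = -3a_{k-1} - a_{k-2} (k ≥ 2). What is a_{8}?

-1741

The ordinary generating function has denominator 1 + 3q + q^2.
Iterating the recurrence: a_0,…,a_{8} = 2, 1, -5, 14, -37, 97, -254, 665, -1741.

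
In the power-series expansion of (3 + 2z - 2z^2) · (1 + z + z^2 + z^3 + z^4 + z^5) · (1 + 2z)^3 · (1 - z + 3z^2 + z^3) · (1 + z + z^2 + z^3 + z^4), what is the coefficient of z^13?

186

(3 + 2z - 2z^2) has coefficients 3,2,-2 for degrees 0…2.
(1 + z + z^2 + z^3 + z^4 + z^5) has coefficients 1,1,1,1,1,1,0,0,0,0,0,0,0,0 for degrees 0…13.
Multiplying by (1 + 2z)^3 gives running coefficients 1,7,19,27,27,27,26,20,8,0,0,0,0,0 for degrees 0…13.
Multiplying by (1 - z + 3z^2 + z^3) gives running coefficients 1,6,15,30,64,100,107,102,93,78,44,8,0,0 for degrees 0…13.
Finally multiplying by (1 + z + z^2 + z^3 + z^4), the product of all factors after the first has coefficients 1,7,22,52,116,215,316,403,466,480,424,325,223,130 for degrees 0…13.
[z^13] = 3·130 + 2·223 − 2·325 = 186.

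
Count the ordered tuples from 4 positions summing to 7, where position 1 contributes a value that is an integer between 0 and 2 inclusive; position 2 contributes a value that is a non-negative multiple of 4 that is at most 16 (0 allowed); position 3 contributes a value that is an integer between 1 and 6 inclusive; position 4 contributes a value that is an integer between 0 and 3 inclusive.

17

The generating function for the choices is (1 + x + x^2)·(1 + x^4 + x^8 + x^12 + x^16)·(x + x^2 + x^3 + x^4 + x^5 + x^6)·(1 + x + x^2 + x^3); the count is [x^7].
(1 + x + x^2) has coefficients 1,1,1 for degrees 0…2.
(1 + x^4 + x^8 + x^12 + x^16) has coefficients 1,0,0,0,1,0,0,0 for degrees 0…7.
Multiplying by (x + x^2 + x^3 + x^4 + x^5 + x^6) gives running coefficients 0,1,1,1,1,2,2,1 for degrees 0…7.
Finally multiplying by (1 + x + x^2 + x^3), the product of all factors after the first has coefficients 0,1,2,3,4,5,6,6 for degrees 0…7.
[x^7] = 1·6 + 1·6 + 1·5 = 17.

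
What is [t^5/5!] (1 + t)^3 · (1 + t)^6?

The EGF product rule gives c_5 = Σ_{k_1+k_2=5} C(5; k_1,k_2) · ∏ g_i(k_i), where (1+t)^3 gives the falling factorial (3)_k; (1+t)^6 gives the falling factorial (6)_k.
g_1(k) for k = 0…5: 1, 3, 6, 6, 0, 0.
g_2(k) for k = 0…5: 1, 6, 30, 120, 360, 720.
c_5 = Σ_k C(5,k)·g_1(k)·g_2(5−k) = 1·1·720 + 5·3·360 + 10·6·120 + 10·6·30 = 720 + 5400 + 7200 + 1800 = 15120.

15120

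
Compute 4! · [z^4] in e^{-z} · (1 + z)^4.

-15

The EGF product rule gives c_4 = Σ_{k_1+k_2=4} C(4; k_1,k_2) · ∏ g_i(k_i), where e^{-z} gives (-1)^k; (1+z)^4 gives the falling factorial (4)_k.
g_1(k) for k = 0…4: 1, -1, 1, -1, 1.
g_2(k) for k = 0…4: 1, 4, 12, 24, 24.
c_4 = Σ_k C(4,k)·g_1(k)·g_2(4−k) = 1·1·24 + 4·(-1)·24 + 6·1·12 + 4·(-1)·4 + 1·1·1 = 24 − 96 + 72 − 16 + 1 = -15.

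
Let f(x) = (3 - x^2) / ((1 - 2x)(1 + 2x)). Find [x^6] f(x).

176

The denominator gives the recurrence a_n = 4a_(n−2) for n ≥ 3; the numerator fixes a_0 = 3, a_1 = 0, a_2 = 11.
Iterating: 3, 0, 11, 0, 44, 0, 176, so a_6 = 176.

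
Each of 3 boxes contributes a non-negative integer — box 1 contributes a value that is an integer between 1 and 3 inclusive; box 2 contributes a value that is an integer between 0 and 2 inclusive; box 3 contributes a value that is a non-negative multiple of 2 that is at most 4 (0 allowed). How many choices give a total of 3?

The generating function for the choices is (x + x^2 + x^3)·(1 + x + x^2)·(1 + x^2 + x^4); the count is [x^3].
(x + x^2 + x^3) has coefficients 0,1,1,1 for degrees 0…3.
(1 + x + x^2) has coefficients 1,1,1,0 for degrees 0…3.
Finally multiplying by (1 + x^2 + x^4), the product of all factors after the first has coefficients 1,1,2,1 for degrees 0…3.
[x^3] = 1·2 + 1·1 + 1·1 = 4.

4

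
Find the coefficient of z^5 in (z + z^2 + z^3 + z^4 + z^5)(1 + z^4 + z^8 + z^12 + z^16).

2

(z + z^2 + z^3 + z^4 + z^5) has coefficients 0,1,1,1,1,1 for degrees 0…5.
(1 + z^4 + z^8 + z^12 + z^16) has coefficients 1,0,0,0,1,0 for degrees 0…5.
[z^5] = 1·1 + 1·0 + 1·0 + 1·0 + 1·1 = 2.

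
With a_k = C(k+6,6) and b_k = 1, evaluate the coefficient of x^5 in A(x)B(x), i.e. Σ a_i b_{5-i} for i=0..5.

Write out a_i and b_{5-i} for i = 0,…,5 and sum the products.
Σ = 1·1 + 7·1 + 28·1 + 84·1 + 210·1 + 462·1 = 792.

792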